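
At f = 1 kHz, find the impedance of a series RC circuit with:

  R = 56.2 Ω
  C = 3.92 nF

Step 1 — Angular frequency: ω = 2π·f = 2π·1000 = 6283 rad/s.
Step 2 — Component impedances:
  R: Z = R = 56.2 Ω
  C: Z = 1/(jωC) = -j/(ω·C) = 0 - j4.06e+04 Ω
Step 3 — Series combination: Z_total = R + C = 56.2 - j4.06e+04 Ω = 4.06e+04∠-89.9° Ω.

Z = 56.2 - j4.06e+04 Ω = 4.06e+04∠-89.9° Ω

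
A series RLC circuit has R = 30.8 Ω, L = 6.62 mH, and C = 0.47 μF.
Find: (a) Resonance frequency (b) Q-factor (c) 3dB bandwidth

Step 1 — Resonance condition Im(Z)=0 gives ω₀ = 1/√(LC).
Step 2 — ω₀ = 1/√(0.00662·4.7e-07) = 1.793e+04 rad/s.
Step 3 — f₀ = ω₀/(2π) = 2853 Hz.
Step 4 — Series Q: Q = ω₀L/R = 1.793e+04·0.00662/30.8 = 3.853.
Step 5 — 3dB bandwidth: Δω = ω₀/Q = 4653 rad/s; BW = Δω/(2π) = 740.5 Hz.

(a) f₀ = 2853 Hz  (b) Q = 3.853  (c) BW = 740.5 Hz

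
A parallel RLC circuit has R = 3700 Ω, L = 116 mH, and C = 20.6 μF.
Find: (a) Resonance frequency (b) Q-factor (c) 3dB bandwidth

Step 1 — Resonance: ω₀ = 1/√(LC) = 1/√(0.116·2.06e-05) = 646.9 rad/s.
Step 2 — f₀ = ω₀/(2π) = 103 Hz.
Step 3 — Parallel Q: Q = R/(ω₀L) = 3700/(646.9·0.116) = 49.31.
Step 4 — Bandwidth: Δω = ω₀/Q = 13.12 rad/s; BW = Δω/(2π) = 2.088 Hz.

(a) f₀ = 103 Hz  (b) Q = 49.31  (c) BW = 2.088 Hz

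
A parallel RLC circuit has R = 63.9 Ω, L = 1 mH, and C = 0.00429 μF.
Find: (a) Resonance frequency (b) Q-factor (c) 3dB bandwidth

Step 1 — Resonance: ω₀ = 1/√(LC) = 1/√(0.001·4.29e-09) = 4.828e+05 rad/s.
Step 2 — f₀ = ω₀/(2π) = 7.684e+04 Hz.
Step 3 — Parallel Q: Q = R/(ω₀L) = 63.9/(4.828e+05·0.001) = 0.1324.
Step 4 — Bandwidth: Δω = ω₀/Q = 3.648e+06 rad/s; BW = Δω/(2π) = 5.806e+05 Hz.

(a) f₀ = 7.684e+04 Hz  (b) Q = 0.1324  (c) BW = 5.806e+05 Hz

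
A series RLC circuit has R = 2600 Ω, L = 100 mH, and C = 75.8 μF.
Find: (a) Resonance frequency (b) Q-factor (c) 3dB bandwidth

Step 1 — Resonance condition Im(Z)=0 gives ω₀ = 1/√(LC).
Step 2 — ω₀ = 1/√(0.1·7.58e-05) = 363.2 rad/s.
Step 3 — f₀ = ω₀/(2π) = 57.81 Hz.
Step 4 — Series Q: Q = ω₀L/R = 363.2·0.1/2600 = 0.01397.
Step 5 — 3dB bandwidth: Δω = ω₀/Q = 2.6e+04 rad/s; BW = Δω/(2π) = 4138 Hz.

(a) f₀ = 57.81 Hz  (b) Q = 0.01397  (c) BW = 4138 Hz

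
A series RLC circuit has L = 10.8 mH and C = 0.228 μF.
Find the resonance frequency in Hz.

Step 1 — Resonance condition Im(Z)=0 gives ω₀ = 1/√(LC).
Step 2 — ω₀ = 1/√(0.0108·2.28e-07) = 2.015e+04 rad/s.
Step 3 — f₀ = ω₀/(2π) = 3207 Hz.

f₀ = 3207 Hz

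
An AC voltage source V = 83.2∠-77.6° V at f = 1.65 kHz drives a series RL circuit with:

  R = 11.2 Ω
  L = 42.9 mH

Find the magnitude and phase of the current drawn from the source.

Step 1 — Angular frequency: ω = 2π·f = 2π·1650 = 1.037e+04 rad/s.
Step 2 — Component impedances:
  R: Z = R = 11.2 Ω
  L: Z = jωL = j·1.037e+04·0.0429 = 0 + j444.8 Ω
Step 3 — Series combination: Z_total = R + L = 11.2 + j444.8 Ω = 444.9∠88.6° Ω.
Step 4 — Source phasor: V = 83.2∠-77.6° V = 17.87 - j81.26 V.
Step 5 — Ohm's law: I = V / Z_total = (17.87 - j81.26) / (11.2 + j444.8) = -0.1816 - j0.04474 A.
Step 6 — Convert to polar: |I| = 0.187 A, ∠I = -166.2°.

I = 0.187∠-166.2° A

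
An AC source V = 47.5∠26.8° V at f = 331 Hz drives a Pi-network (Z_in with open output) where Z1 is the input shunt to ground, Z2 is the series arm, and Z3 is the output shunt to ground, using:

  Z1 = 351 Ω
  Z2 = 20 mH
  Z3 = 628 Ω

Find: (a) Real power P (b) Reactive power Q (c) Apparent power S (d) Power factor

Step 1 — Angular frequency: ω = 2π·f = 2π·331 = 2080 rad/s.
Step 2 — Component impedances:
  Z1: Z = R = 351 Ω
  Z2: Z = jωL = j·2080·0.02 = 0 + j41.59 Ω
  Z3: Z = R = 628 Ω
Step 3 — With open output, the series arm Z2 and the output shunt Z3 appear in series to ground: Z2 + Z3 = 628 + j41.59 Ω.
Step 4 — Parallel with input shunt Z1: Z_in = Z1 || (Z2 + Z3) = 225.4 + j5.337 Ω = 225.4∠1.4° Ω.
Step 5 — Source phasor: V = 47.5∠26.8° V = 42.4 + j21.42 V.
Step 6 — Current: I = V / Z = 0.1903 + j0.09052 A = 0.2107∠25.4° A.
Step 7 — Complex power: S = V·I* = 10.01 + j0.2369 VA.
Step 8 — Real power: P = Re(S) = 10.01 W.
Step 9 — Reactive power: Q = Im(S) = 0.2369 VAR.
Step 10 — Apparent power: |S| = 10.01 VA.
Step 11 — Power factor: PF = P/|S| = 0.9997 (lagging).

(a) P = 10.01 W  (b) Q = 0.2369 VAR  (c) S = 10.01 VA  (d) PF = 0.9997 (lagging)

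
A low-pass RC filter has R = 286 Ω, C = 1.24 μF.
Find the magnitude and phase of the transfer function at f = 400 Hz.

Step 1 — Angular frequency: ω = 2π·400 = 2513 rad/s.
Step 2 — Transfer function: H(jω) = 1/(1 + jωRC).
Step 3 — Denominator: 1 + jωRC = 1 + j·2513·286·1.24e-06 = 1 + j0.8913.
Step 4 — H = 0.5573 - j0.4967.
Step 5 — Magnitude: |H| = 0.7465 (-2.5 dB); phase: φ = -41.7°.

|H| = 0.7465 (-2.5 dB), φ = -41.7°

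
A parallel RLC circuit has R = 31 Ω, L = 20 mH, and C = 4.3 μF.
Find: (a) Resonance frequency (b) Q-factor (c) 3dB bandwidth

Step 1 — Resonance: ω₀ = 1/√(LC) = 1/√(0.02·4.3e-06) = 3410 rad/s.
Step 2 — f₀ = ω₀/(2π) = 542.7 Hz.
Step 3 — Parallel Q: Q = R/(ω₀L) = 31/(3410·0.02) = 0.4545.
Step 4 — Bandwidth: Δω = ω₀/Q = 7502 rad/s; BW = Δω/(2π) = 1194 Hz.

(a) f₀ = 542.7 Hz  (b) Q = 0.4545  (c) BW = 1194 Hz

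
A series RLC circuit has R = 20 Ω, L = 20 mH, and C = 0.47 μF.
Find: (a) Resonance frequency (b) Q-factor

Step 1 — Resonance condition Im(Z)=0 gives ω₀ = 1/√(LC).
Step 2 — ω₀ = 1/√(0.02·4.7e-07) = 1.031e+04 rad/s.
Step 3 — f₀ = ω₀/(2π) = 1642 Hz.
Step 4 — Series Q: Q = ω₀L/R = 1.031e+04·0.02/20 = 10.31.

(a) f₀ = 1642 Hz  (b) Q = 10.31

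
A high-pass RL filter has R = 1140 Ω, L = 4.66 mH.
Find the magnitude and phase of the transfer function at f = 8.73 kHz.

Step 1 — Angular frequency: ω = 2π·8730 = 5.485e+04 rad/s.
Step 2 — Transfer function: H(jω) = jωL/(R + jωL).
Step 3 — Numerator jωL = j·255.6; denominator R + jωL = 1140 + j255.6.
Step 4 — H = 0.04787 + j0.2135.
Step 5 — Magnitude: |H| = 0.2188 (-13.2 dB); phase: φ = 77.4°.

|H| = 0.2188 (-13.2 dB), φ = 77.4°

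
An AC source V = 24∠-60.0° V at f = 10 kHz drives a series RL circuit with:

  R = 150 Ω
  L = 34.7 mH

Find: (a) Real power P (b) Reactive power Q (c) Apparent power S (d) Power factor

Step 1 — Angular frequency: ω = 2π·f = 2π·1e+04 = 6.283e+04 rad/s.
Step 2 — Component impedances:
  R: Z = R = 150 Ω
  L: Z = jωL = j·6.283e+04·0.0347 = 0 + j2180 Ω
Step 3 — Series combination: Z_total = R + L = 150 + j2180 Ω = 2185∠86.1° Ω.
Step 4 — Source phasor: V = 24∠-60.0° V = 12 - j20.78 V.
Step 5 — Current: I = V / Z = -0.009111 - j0.006131 A = 0.01098∠-146.1° A.
Step 6 — Complex power: S = V·I* = 0.01809 + j0.2629 VA.
Step 7 — Real power: P = Re(S) = 0.01809 W.
Step 8 — Reactive power: Q = Im(S) = 0.2629 VAR.
Step 9 — Apparent power: |S| = 0.2636 VA.
Step 10 — Power factor: PF = P/|S| = 0.06864 (lagging).

(a) P = 0.01809 W  (b) Q = 0.2629 VAR  (c) S = 0.2636 VA  (d) PF = 0.06864 (lagging)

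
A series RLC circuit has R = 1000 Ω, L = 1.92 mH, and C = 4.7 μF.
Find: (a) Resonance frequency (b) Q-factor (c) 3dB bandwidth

Step 1 — Resonance: ω₀ = 1/√(LC) = 1/√(0.00192·4.7e-06) = 1.053e+04 rad/s.
Step 2 — f₀ = ω₀/(2π) = 1675 Hz.
Step 3 — Series Q: Q = ω₀L/R = 1.053e+04·0.00192/1000 = 0.02021.
Step 4 — Bandwidth: Δω = ω₀/Q = 5.208e+05 rad/s; BW = Δω/(2π) = 8.289e+04 Hz.

(a) f₀ = 1675 Hz  (b) Q = 0.02021  (c) BW = 8.289e+04 Hz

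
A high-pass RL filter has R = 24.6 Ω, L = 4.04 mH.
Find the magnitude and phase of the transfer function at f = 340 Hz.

Step 1 — Angular frequency: ω = 2π·340 = 2136 rad/s.
Step 2 — Transfer function: H(jω) = jωL/(R + jωL).
Step 3 — Numerator jωL = j·8.631; denominator R + jωL = 24.6 + j8.631.
Step 4 — H = 0.1096 + j0.3124.
Step 5 — Magnitude: |H| = 0.3311 (-9.6 dB); phase: φ = 70.7°.

|H| = 0.3311 (-9.6 dB), φ = 70.7°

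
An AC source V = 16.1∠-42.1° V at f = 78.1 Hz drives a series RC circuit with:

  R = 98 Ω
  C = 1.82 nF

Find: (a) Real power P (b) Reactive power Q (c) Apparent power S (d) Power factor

Step 1 — Angular frequency: ω = 2π·f = 2π·78.1 = 490.7 rad/s.
Step 2 — Component impedances:
  R: Z = R = 98 Ω
  C: Z = 1/(jωC) = -j/(ω·C) = 0 - j1.12e+06 Ω
Step 3 — Series combination: Z_total = R + C = 98 - j1.12e+06 Ω = 1.12e+06∠-90.0° Ω.
Step 4 — Source phasor: V = 16.1∠-42.1° V = 11.95 - j10.79 V.
Step 5 — Current: I = V / Z = 9.641e-06 + j1.067e-05 A = 1.438e-05∠47.9° A.
Step 6 — Complex power: S = V·I* = 2.026e-08 - j0.0002315 VA.
Step 7 — Real power: P = Re(S) = 2.026e-08 W.
Step 8 — Reactive power: Q = Im(S) = -0.0002315 VAR.
Step 9 — Apparent power: |S| = 0.0002315 VA.
Step 10 — Power factor: PF = P/|S| = 8.752e-05 (leading).

(a) P = 2.026e-08 W  (b) Q = -0.0002315 VAR  (c) S = 0.0002315 VA  (d) PF = 8.752e-05 (leading)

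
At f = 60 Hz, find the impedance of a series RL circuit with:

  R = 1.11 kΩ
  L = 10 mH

Step 1 — Angular frequency: ω = 2π·f = 2π·60 = 377 rad/s.
Step 2 — Component impedances:
  R: Z = R = 1110 Ω
  L: Z = jωL = j·377·0.01 = 0 + j3.77 Ω
Step 3 — Series combination: Z_total = R + L = 1110 + j3.77 Ω = 1110∠0.2° Ω.

Z = 1110 + j3.77 Ω = 1110∠0.2° Ω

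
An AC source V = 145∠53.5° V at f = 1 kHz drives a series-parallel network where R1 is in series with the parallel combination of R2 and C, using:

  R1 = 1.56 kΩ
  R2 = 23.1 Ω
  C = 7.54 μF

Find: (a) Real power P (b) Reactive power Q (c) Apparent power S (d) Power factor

Step 1 — Angular frequency: ω = 2π·f = 2π·1000 = 6283 rad/s.
Step 2 — Component impedances:
  R1: Z = R = 1560 Ω
  R2: Z = R = 23.1 Ω
  C: Z = 1/(jωC) = -j/(ω·C) = 0 - j21.11 Ω
Step 3 — Parallel branch: R2 || C = 1/(1/R2 + 1/C) = 10.51 - j11.5 Ω.
Step 4 — Series with R1: Z_total = R1 + (R2 || C) = 1571 - j11.5 Ω = 1571∠-0.4° Ω.
Step 5 — Source phasor: V = 145∠53.5° V = 86.25 + j116.6 V.
Step 6 — Current: I = V / Z = 0.05437 + j0.07462 A = 0.09232∠53.9° A.
Step 7 — Complex power: S = V·I* = 13.39 - j0.09805 VA.
Step 8 — Real power: P = Re(S) = 13.39 W.
Step 9 — Reactive power: Q = Im(S) = -0.09805 VAR.
Step 10 — Apparent power: |S| = 13.39 VA.
Step 11 — Power factor: PF = P/|S| = 1 (leading).

(a) P = 13.39 W  (b) Q = -0.09805 VAR  (c) S = 13.39 VA  (d) PF = 1 (leading)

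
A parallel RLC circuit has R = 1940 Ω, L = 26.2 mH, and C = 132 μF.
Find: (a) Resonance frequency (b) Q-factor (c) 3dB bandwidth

Step 1 — Resonance: ω₀ = 1/√(LC) = 1/√(0.0262·0.000132) = 537.7 rad/s.
Step 2 — f₀ = ω₀/(2π) = 85.58 Hz.
Step 3 — Parallel Q: Q = R/(ω₀L) = 1940/(537.7·0.0262) = 137.7.
Step 4 — Bandwidth: Δω = ω₀/Q = 3.905 rad/s; BW = Δω/(2π) = 0.6215 Hz.

(a) f₀ = 85.58 Hz  (b) Q = 137.7  (c) BW = 0.6215 Hz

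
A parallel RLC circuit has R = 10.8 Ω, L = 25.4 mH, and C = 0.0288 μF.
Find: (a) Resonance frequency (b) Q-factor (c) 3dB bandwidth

Step 1 — Resonance: ω₀ = 1/√(LC) = 1/√(0.0254·2.88e-08) = 3.697e+04 rad/s.
Step 2 — f₀ = ω₀/(2π) = 5884 Hz.
Step 3 — Parallel Q: Q = R/(ω₀L) = 10.8/(3.697e+04·0.0254) = 0.0115.
Step 4 — Bandwidth: Δω = ω₀/Q = 3.215e+06 rad/s; BW = Δω/(2π) = 5.117e+05 Hz.

(a) f₀ = 5884 Hz  (b) Q = 0.0115  (c) BW = 5.117e+05 Hz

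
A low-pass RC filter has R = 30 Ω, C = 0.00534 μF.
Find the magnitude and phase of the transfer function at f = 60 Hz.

Step 1 — Angular frequency: ω = 2π·60 = 377 rad/s.
Step 2 — Transfer function: H(jω) = 1/(1 + jωRC).
Step 3 — Denominator: 1 + jωRC = 1 + j·377·30·5.34e-09 = 1 + j6.039e-05.
Step 4 — H = 1 - j6.039e-05.
Step 5 — Magnitude: |H| = 1 (-0.0 dB); phase: φ = -0.0°.

|H| = 1 (-0.0 dB), φ = -0.0°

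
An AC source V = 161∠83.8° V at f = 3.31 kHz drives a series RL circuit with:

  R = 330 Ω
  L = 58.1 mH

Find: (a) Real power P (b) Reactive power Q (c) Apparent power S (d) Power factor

Step 1 — Angular frequency: ω = 2π·f = 2π·3310 = 2.08e+04 rad/s.
Step 2 — Component impedances:
  R: Z = R = 330 Ω
  L: Z = jωL = j·2.08e+04·0.0581 = 0 + j1208 Ω
Step 3 — Series combination: Z_total = R + L = 330 + j1208 Ω = 1253∠74.7° Ω.
Step 4 — Source phasor: V = 161∠83.8° V = 17.39 + j160.1 V.
Step 5 — Current: I = V / Z = 0.1269 + j0.02027 A = 0.1285∠9.1° A.
Step 6 — Complex power: S = V·I* = 5.452 + j19.96 VA.
Step 7 — Real power: P = Re(S) = 5.452 W.
Step 8 — Reactive power: Q = Im(S) = 19.96 VAR.
Step 9 — Apparent power: |S| = 20.69 VA.
Step 10 — Power factor: PF = P/|S| = 0.2635 (lagging).

(a) P = 5.452 W  (b) Q = 19.96 VAR  (c) S = 20.69 VA  (d) PF = 0.2635 (lagging)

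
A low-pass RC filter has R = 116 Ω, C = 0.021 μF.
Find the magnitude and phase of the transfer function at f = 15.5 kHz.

Step 1 — Angular frequency: ω = 2π·1.55e+04 = 9.739e+04 rad/s.
Step 2 — Transfer function: H(jω) = 1/(1 + jωRC).
Step 3 — Denominator: 1 + jωRC = 1 + j·9.739e+04·116·2.1e-08 = 1 + j0.2372.
Step 4 — H = 0.9467 - j0.2246.
Step 5 — Magnitude: |H| = 0.973 (-0.2 dB); phase: φ = -13.3°.

|H| = 0.973 (-0.2 dB), φ = -13.3°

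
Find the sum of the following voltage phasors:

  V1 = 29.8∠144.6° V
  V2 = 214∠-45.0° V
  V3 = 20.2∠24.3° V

Step 1 — Convert each phasor to rectangular form:
  V1 = 29.8·(cos(144.6°) + j·sin(144.6°)) = -24.29 + j17.26 V
  V2 = 214·(cos(-45.0°) + j·sin(-45.0°)) = 151.3 - j151.3 V
  V3 = 20.2·(cos(24.3°) + j·sin(24.3°)) = 18.41 + j8.313 V
Step 2 — Sum components: V_total = 145.4 - j125.7 V.
Step 3 — Convert to polar: |V_total| = 192.3 V, ∠V_total = -40.8°.

V_total = 192.3∠-40.8° V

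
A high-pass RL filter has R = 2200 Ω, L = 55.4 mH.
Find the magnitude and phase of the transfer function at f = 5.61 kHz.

Step 1 — Angular frequency: ω = 2π·5610 = 3.525e+04 rad/s.
Step 2 — Transfer function: H(jω) = jωL/(R + jωL).
Step 3 — Numerator jωL = j·1953; denominator R + jωL = 2200 + j1953.
Step 4 — H = 0.4407 + j0.4965.
Step 5 — Magnitude: |H| = 0.6638 (-3.6 dB); phase: φ = 48.4°.

|H| = 0.6638 (-3.6 dB), φ = 48.4°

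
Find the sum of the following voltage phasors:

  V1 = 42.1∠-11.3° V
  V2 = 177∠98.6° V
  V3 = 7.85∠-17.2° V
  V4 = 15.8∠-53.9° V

Step 1 — Convert each phasor to rectangular form:
  V1 = 42.1·(cos(-11.3°) + j·sin(-11.3°)) = 41.28 - j8.249 V
  V2 = 177·(cos(98.6°) + j·sin(98.6°)) = -26.47 + j175 V
  V3 = 7.85·(cos(-17.2°) + j·sin(-17.2°)) = 7.499 - j2.321 V
  V4 = 15.8·(cos(-53.9°) + j·sin(-53.9°)) = 9.309 - j12.77 V
Step 2 — Sum components: V_total = 31.62 + j151.7 V.
Step 3 — Convert to polar: |V_total| = 154.9 V, ∠V_total = 78.2°.

V_total = 154.9∠78.2° V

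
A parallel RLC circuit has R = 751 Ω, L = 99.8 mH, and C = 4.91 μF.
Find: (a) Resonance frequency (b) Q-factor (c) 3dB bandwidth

Step 1 — Resonance: ω₀ = 1/√(LC) = 1/√(0.0998·4.91e-06) = 1429 rad/s.
Step 2 — f₀ = ω₀/(2π) = 227.4 Hz.
Step 3 — Parallel Q: Q = R/(ω₀L) = 751/(1429·0.0998) = 5.268.
Step 4 — Bandwidth: Δω = ω₀/Q = 271.2 rad/s; BW = Δω/(2π) = 43.16 Hz.

(a) f₀ = 227.4 Hz  (b) Q = 5.268  (c) BW = 43.16 Hz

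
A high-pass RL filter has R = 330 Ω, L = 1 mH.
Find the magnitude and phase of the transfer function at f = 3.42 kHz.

Step 1 — Angular frequency: ω = 2π·3420 = 2.149e+04 rad/s.
Step 2 — Transfer function: H(jω) = jωL/(R + jωL).
Step 3 — Numerator jωL = j·21.49; denominator R + jωL = 330 + j21.49.
Step 4 — H = 0.004222 + j0.06484.
Step 5 — Magnitude: |H| = 0.06498 (-23.7 dB); phase: φ = 86.3°.

|H| = 0.06498 (-23.7 dB), φ = 86.3°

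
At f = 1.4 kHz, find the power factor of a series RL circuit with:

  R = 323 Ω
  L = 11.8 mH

Step 1 — Angular frequency: ω = 2π·f = 2π·1400 = 8796 rad/s.
Step 2 — Component impedances:
  R: Z = R = 323 Ω
  L: Z = jωL = j·8796·0.0118 = 0 + j103.8 Ω
Step 3 — Series combination: Z_total = R + L = 323 + j103.8 Ω = 339.3∠17.8° Ω.
Step 4 — Power factor: PF = cos(φ) = Re(Z)/|Z| = 323/339.3 = 0.952.
Step 5 — Type: Im(Z) = 103.8 ⇒ lagging (phase φ = 17.8°).

PF = 0.952 (lagging, φ = 17.8°)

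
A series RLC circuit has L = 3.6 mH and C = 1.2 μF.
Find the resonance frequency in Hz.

Step 1 — Resonance condition Im(Z)=0 gives ω₀ = 1/√(LC).
Step 2 — ω₀ = 1/√(0.0036·1.2e-06) = 1.521e+04 rad/s.
Step 3 — f₀ = ω₀/(2π) = 2421 Hz.

f₀ = 2421 Hz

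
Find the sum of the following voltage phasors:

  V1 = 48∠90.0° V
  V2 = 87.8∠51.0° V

Step 1 — Convert each phasor to rectangular form:
  V1 = 48·(cos(90.0°) + j·sin(90.0°)) = 0 + j48 V
  V2 = 87.8·(cos(51.0°) + j·sin(51.0°)) = 55.25 + j68.23 V
Step 2 — Sum components: V_total = 55.25 + j116.2 V.
Step 3 — Convert to polar: |V_total| = 128.7 V, ∠V_total = 64.6°.

V_total = 128.7∠64.6° V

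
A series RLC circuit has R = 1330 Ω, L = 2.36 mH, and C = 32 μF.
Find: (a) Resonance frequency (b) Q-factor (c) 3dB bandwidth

Step 1 — Resonance: ω₀ = 1/√(LC) = 1/√(0.00236·3.2e-05) = 3639 rad/s.
Step 2 — f₀ = ω₀/(2π) = 579.1 Hz.
Step 3 — Series Q: Q = ω₀L/R = 3639·0.00236/1330 = 0.006457.
Step 4 — Bandwidth: Δω = ω₀/Q = 5.636e+05 rad/s; BW = Δω/(2π) = 8.969e+04 Hz.

(a) f₀ = 579.1 Hz  (b) Q = 0.006457  (c) BW = 8.969e+04 Hz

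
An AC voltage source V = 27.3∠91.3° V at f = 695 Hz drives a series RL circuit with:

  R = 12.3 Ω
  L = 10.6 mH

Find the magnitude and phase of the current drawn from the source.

Step 1 — Angular frequency: ω = 2π·f = 2π·695 = 4367 rad/s.
Step 2 — Component impedances:
  R: Z = R = 12.3 Ω
  L: Z = jωL = j·4367·0.0106 = 0 + j46.29 Ω
Step 3 — Series combination: Z_total = R + L = 12.3 + j46.29 Ω = 47.89∠75.1° Ω.
Step 4 — Source phasor: V = 27.3∠91.3° V = -0.6194 + j27.29 V.
Step 5 — Ohm's law: I = V / Z_total = (-0.6194 + j27.29) / (12.3 + j46.29) = 0.5474 + j0.1588 A.
Step 6 — Convert to polar: |I| = 0.57 A, ∠I = 16.2°.

I = 0.57∠16.2° A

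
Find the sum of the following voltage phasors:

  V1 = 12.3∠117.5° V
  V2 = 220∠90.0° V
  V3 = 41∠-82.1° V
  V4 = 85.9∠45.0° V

Step 1 — Convert each phasor to rectangular form:
  V1 = 12.3·(cos(117.5°) + j·sin(117.5°)) = -5.68 + j10.91 V
  V2 = 220·(cos(90.0°) + j·sin(90.0°)) = 0 + j220 V
  V3 = 41·(cos(-82.1°) + j·sin(-82.1°)) = 5.635 - j40.61 V
  V4 = 85.9·(cos(45.0°) + j·sin(45.0°)) = 60.74 + j60.74 V
Step 2 — Sum components: V_total = 60.7 + j251 V.
Step 3 — Convert to polar: |V_total| = 258.3 V, ∠V_total = 76.4°.

V_total = 258.3∠76.4° V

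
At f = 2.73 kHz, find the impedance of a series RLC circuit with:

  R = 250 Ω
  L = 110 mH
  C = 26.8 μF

Step 1 — Angular frequency: ω = 2π·f = 2π·2730 = 1.715e+04 rad/s.
Step 2 — Component impedances:
  R: Z = R = 250 Ω
  L: Z = jωL = j·1.715e+04·0.11 = 0 + j1887 Ω
  C: Z = 1/(jωC) = -j/(ω·C) = 0 - j2.175 Ω
Step 3 — Series combination: Z_total = R + L + C = 250 + j1885 Ω = 1901∠82.4° Ω.

Z = 250 + j1885 Ω = 1901∠82.4° Ω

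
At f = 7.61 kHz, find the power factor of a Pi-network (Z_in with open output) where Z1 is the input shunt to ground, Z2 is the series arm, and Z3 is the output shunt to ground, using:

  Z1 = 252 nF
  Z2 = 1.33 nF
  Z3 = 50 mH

Step 1 — Angular frequency: ω = 2π·f = 2π·7610 = 4.782e+04 rad/s.
Step 2 — Component impedances:
  Z1: Z = 1/(jωC) = -j/(ω·C) = 0 - j82.99 Ω
  Z2: Z = 1/(jωC) = -j/(ω·C) = 0 - j1.572e+04 Ω
  Z3: Z = jωL = j·4.782e+04·0.05 = 0 + j2391 Ω
Step 3 — With open output, the series arm Z2 and the output shunt Z3 appear in series to ground: Z2 + Z3 = 0 - j1.333e+04 Ω.
Step 4 — Parallel with input shunt Z1: Z_in = Z1 || (Z2 + Z3) = 0 - j82.48 Ω = 82.48∠-90.0° Ω.
Step 5 — Power factor: PF = cos(φ) = Re(Z)/|Z| = 0/82.48 = 0.
Step 6 — Type: Im(Z) = -82.48 ⇒ leading (phase φ = -90.0°).

PF = 0 (leading, φ = -90.0°)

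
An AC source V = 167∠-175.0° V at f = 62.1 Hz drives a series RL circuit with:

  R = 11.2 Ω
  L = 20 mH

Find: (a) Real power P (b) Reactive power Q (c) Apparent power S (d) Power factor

Step 1 — Angular frequency: ω = 2π·f = 2π·62.1 = 390.2 rad/s.
Step 2 — Component impedances:
  R: Z = R = 11.2 Ω
  L: Z = jωL = j·390.2·0.02 = 0 + j7.804 Ω
Step 3 — Series combination: Z_total = R + L = 11.2 + j7.804 Ω = 13.65∠34.9° Ω.
Step 4 — Source phasor: V = 167∠-175.0° V = -166.4 - j14.56 V.
Step 5 — Current: I = V / Z = -10.61 + j6.092 A = 12.23∠150.1° A.
Step 6 — Complex power: S = V·I* = 1676 + j1168 VA.
Step 7 — Real power: P = Re(S) = 1676 W.
Step 8 — Reactive power: Q = Im(S) = 1168 VAR.
Step 9 — Apparent power: |S| = 2043 VA.
Step 10 — Power factor: PF = P/|S| = 0.8205 (lagging).

(a) P = 1676 W  (b) Q = 1168 VAR  (c) S = 2043 VA  (d) PF = 0.8205 (lagging)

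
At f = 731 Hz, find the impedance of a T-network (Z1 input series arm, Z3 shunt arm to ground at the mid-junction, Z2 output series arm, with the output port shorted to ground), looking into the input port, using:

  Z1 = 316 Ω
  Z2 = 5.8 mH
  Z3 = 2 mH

Step 1 — Angular frequency: ω = 2π·f = 2π·731 = 4593 rad/s.
Step 2 — Component impedances:
  Z1: Z = R = 316 Ω
  Z2: Z = jωL = j·4593·0.0058 = 0 + j26.64 Ω
  Z3: Z = jωL = j·4593·0.002 = 0 + j9.186 Ω
Step 3 — With the output port shorted to ground, the output series arm Z2 runs from the junction to ground; the shunt arm Z3 also runs from the junction to ground. They appear in parallel: Z3 || Z2 = 0 + j6.831 Ω.
Step 4 — Series with input arm Z1: Z_in = Z1 + (Z3 || Z2) = 316 + j6.831 Ω = 316.1∠1.2° Ω.

Z = 316 + j6.831 Ω = 316.1∠1.2° Ω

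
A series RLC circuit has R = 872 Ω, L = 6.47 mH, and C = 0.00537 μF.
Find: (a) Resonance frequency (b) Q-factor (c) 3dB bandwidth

Step 1 — Resonance: ω₀ = 1/√(LC) = 1/√(0.00647·5.37e-09) = 1.697e+05 rad/s.
Step 2 — f₀ = ω₀/(2π) = 2.7e+04 Hz.
Step 3 — Series Q: Q = ω₀L/R = 1.697e+05·0.00647/872 = 1.259.
Step 4 — Bandwidth: Δω = ω₀/Q = 1.348e+05 rad/s; BW = Δω/(2π) = 2.145e+04 Hz.

(a) f₀ = 2.7e+04 Hz  (b) Q = 1.259  (c) BW = 2.145e+04 Hz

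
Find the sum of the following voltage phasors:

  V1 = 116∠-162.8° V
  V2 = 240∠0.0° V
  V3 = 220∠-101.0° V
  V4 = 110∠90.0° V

Step 1 — Convert each phasor to rectangular form:
  V1 = 116·(cos(-162.8°) + j·sin(-162.8°)) = -110.8 - j34.3 V
  V2 = 240·(cos(0.0°) + j·sin(0.0°)) = 240 V
  V3 = 220·(cos(-101.0°) + j·sin(-101.0°)) = -41.98 - j216 V
  V4 = 110·(cos(90.0°) + j·sin(90.0°)) = 0 + j110 V
Step 2 — Sum components: V_total = 87.21 - j140.3 V.
Step 3 — Convert to polar: |V_total| = 165.2 V, ∠V_total = -58.1°.

V_total = 165.2∠-58.1° V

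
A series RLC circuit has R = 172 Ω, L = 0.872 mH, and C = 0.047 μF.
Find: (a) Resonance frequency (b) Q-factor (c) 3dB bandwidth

Step 1 — Resonance: ω₀ = 1/√(LC) = 1/√(0.000872·4.7e-08) = 1.562e+05 rad/s.
Step 2 — f₀ = ω₀/(2π) = 2.486e+04 Hz.
Step 3 — Series Q: Q = ω₀L/R = 1.562e+05·0.000872/172 = 0.7919.
Step 4 — Bandwidth: Δω = ω₀/Q = 1.972e+05 rad/s; BW = Δω/(2π) = 3.139e+04 Hz.

(a) f₀ = 2.486e+04 Hz  (b) Q = 0.7919  (c) BW = 3.139e+04 Hz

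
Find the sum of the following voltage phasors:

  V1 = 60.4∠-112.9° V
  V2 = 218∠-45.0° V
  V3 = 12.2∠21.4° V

Step 1 — Convert each phasor to rectangular form:
  V1 = 60.4·(cos(-112.9°) + j·sin(-112.9°)) = -23.5 - j55.64 V
  V2 = 218·(cos(-45.0°) + j·sin(-45.0°)) = 154.1 - j154.1 V
  V3 = 12.2·(cos(21.4°) + j·sin(21.4°)) = 11.36 + j4.451 V
Step 2 — Sum components: V_total = 142 - j205.3 V.
Step 3 — Convert to polar: |V_total| = 249.7 V, ∠V_total = -55.3°.

V_total = 249.7∠-55.3° V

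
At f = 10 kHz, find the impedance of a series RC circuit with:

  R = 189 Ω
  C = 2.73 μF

Step 1 — Angular frequency: ω = 2π·f = 2π·1e+04 = 6.283e+04 rad/s.
Step 2 — Component impedances:
  R: Z = R = 189 Ω
  C: Z = 1/(jωC) = -j/(ω·C) = 0 - j5.83 Ω
Step 3 — Series combination: Z_total = R + C = 189 - j5.83 Ω = 189.1∠-1.8° Ω.

Z = 189 - j5.83 Ω = 189.1∠-1.8° Ω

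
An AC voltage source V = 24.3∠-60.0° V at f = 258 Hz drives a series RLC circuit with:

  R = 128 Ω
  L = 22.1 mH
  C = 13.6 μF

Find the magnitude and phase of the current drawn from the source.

Step 1 — Angular frequency: ω = 2π·f = 2π·258 = 1621 rad/s.
Step 2 — Component impedances:
  R: Z = R = 128 Ω
  L: Z = jωL = j·1621·0.0221 = 0 + j35.83 Ω
  C: Z = 1/(jωC) = -j/(ω·C) = 0 - j45.36 Ω
Step 3 — Series combination: Z_total = R + L + C = 128 - j9.533 Ω = 128.4∠-4.3° Ω.
Step 4 — Source phasor: V = 24.3∠-60.0° V = 12.15 - j21.04 V.
Step 5 — Ohm's law: I = V / Z_total = (12.15 - j21.04) / (128 - j9.533) = 0.1066 - j0.1565 A.
Step 6 — Convert to polar: |I| = 0.1893 A, ∠I = -55.7°.

I = 0.1893∠-55.7° A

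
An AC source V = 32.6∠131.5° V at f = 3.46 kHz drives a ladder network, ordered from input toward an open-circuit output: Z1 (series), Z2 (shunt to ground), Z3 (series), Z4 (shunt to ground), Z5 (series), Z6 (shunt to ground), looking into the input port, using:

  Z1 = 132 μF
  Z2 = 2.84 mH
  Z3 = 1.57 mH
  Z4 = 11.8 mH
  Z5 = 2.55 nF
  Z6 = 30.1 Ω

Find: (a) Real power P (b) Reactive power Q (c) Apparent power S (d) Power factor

Step 1 — Angular frequency: ω = 2π·f = 2π·3460 = 2.174e+04 rad/s.
Step 2 — Component impedances:
  Z1: Z = 1/(jωC) = -j/(ω·C) = 0 - j0.3485 Ω
  Z2: Z = jωL = j·2.174e+04·0.00284 = 0 + j61.74 Ω
  Z3: Z = jωL = j·2.174e+04·0.00157 = 0 + j34.13 Ω
  Z4: Z = jωL = j·2.174e+04·0.0118 = 0 + j256.5 Ω
  Z5: Z = 1/(jωC) = -j/(ω·C) = 0 - j1.804e+04 Ω
  Z6: Z = R = 30.1 Ω
Step 3 — Ladder network (open output): work backward from the far end, alternating series and parallel combinations. Z_in = 0.0001883 + j50.69 Ω = 50.69∠90.0° Ω.
Step 4 — Source phasor: V = 32.6∠131.5° V = -21.6 + j24.42 V.
Step 5 — Current: I = V / Z = 0.4817 + j0.4262 A = 0.6432∠41.5° A.
Step 6 — Complex power: S = V·I* = 7.789e-05 + j20.97 VA.
Step 7 — Real power: P = Re(S) = 7.789e-05 W.
Step 8 — Reactive power: Q = Im(S) = 20.97 VAR.
Step 9 — Apparent power: |S| = 20.97 VA.
Step 10 — Power factor: PF = P/|S| = 3.715e-06 (lagging).

(a) P = 7.789e-05 W  (b) Q = 20.97 VAR  (c) S = 20.97 VA  (d) PF = 3.715e-06 (lagging)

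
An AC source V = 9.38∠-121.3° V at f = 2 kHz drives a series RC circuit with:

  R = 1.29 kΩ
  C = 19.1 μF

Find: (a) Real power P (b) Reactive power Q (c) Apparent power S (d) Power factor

Step 1 — Angular frequency: ω = 2π·f = 2π·2000 = 1.257e+04 rad/s.
Step 2 — Component impedances:
  R: Z = R = 1290 Ω
  C: Z = 1/(jωC) = -j/(ω·C) = 0 - j4.166 Ω
Step 3 — Series combination: Z_total = R + C = 1290 - j4.166 Ω = 1290∠-0.2° Ω.
Step 4 — Source phasor: V = 9.38∠-121.3° V = -4.873 - j8.015 V.
Step 5 — Current: I = V / Z = -0.003757 - j0.006225 A = 0.007271∠-121.1° A.
Step 6 — Complex power: S = V·I* = 0.0682 - j0.0002203 VA.
Step 7 — Real power: P = Re(S) = 0.0682 W.
Step 8 — Reactive power: Q = Im(S) = -0.0002203 VAR.
Step 9 — Apparent power: |S| = 0.0682 VA.
Step 10 — Power factor: PF = P/|S| = 1 (leading).

(a) P = 0.0682 W  (b) Q = -0.0002203 VAR  (c) S = 0.0682 VA  (d) PF = 1 (leading)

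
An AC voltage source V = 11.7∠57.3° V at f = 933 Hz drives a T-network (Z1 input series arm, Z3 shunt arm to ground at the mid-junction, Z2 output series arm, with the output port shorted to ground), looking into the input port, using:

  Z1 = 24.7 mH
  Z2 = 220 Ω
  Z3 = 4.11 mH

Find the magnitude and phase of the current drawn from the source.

Step 1 — Angular frequency: ω = 2π·f = 2π·933 = 5862 rad/s.
Step 2 — Component impedances:
  Z1: Z = jωL = j·5862·0.0247 = 0 + j144.8 Ω
  Z2: Z = R = 220 Ω
  Z3: Z = jωL = j·5862·0.00411 = 0 + j24.09 Ω
Step 3 — With the output port shorted to ground, the output series arm Z2 runs from the junction to ground; the shunt arm Z3 also runs from the junction to ground. They appear in parallel: Z3 || Z2 = 2.607 + j23.81 Ω.
Step 4 — Series with input arm Z1: Z_in = Z1 + (Z3 || Z2) = 2.607 + j168.6 Ω = 168.6∠89.1° Ω.
Step 5 — Source phasor: V = 11.7∠57.3° V = 6.321 + j9.846 V.
Step 6 — Ohm's law: I = V / Z_total = (6.321 + j9.846) / (2.607 + j168.6) = 0.05896 - j0.03658 A.
Step 7 — Convert to polar: |I| = 0.06938 A, ∠I = -31.8°.

I = 0.06938∠-31.8° A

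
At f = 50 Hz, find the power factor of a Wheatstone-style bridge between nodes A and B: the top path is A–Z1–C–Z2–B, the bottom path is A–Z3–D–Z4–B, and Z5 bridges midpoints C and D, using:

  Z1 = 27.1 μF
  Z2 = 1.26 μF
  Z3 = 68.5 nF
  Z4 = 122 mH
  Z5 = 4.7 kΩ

Step 1 — Angular frequency: ω = 2π·f = 2π·50 = 314.2 rad/s.
Step 2 — Component impedances:
  Z1: Z = 1/(jωC) = -j/(ω·C) = 0 - j117.5 Ω
  Z2: Z = 1/(jωC) = -j/(ω·C) = 0 - j2526 Ω
  Z3: Z = 1/(jωC) = -j/(ω·C) = 0 - j4.647e+04 Ω
  Z4: Z = jωL = j·314.2·0.122 = 0 + j38.33 Ω
  Z5: Z = R = 4700 Ω
Step 3 — Bridge requires nodal analysis (the Z5 bridge couples midpoints C and D, so the two paths cannot be reduced to a simple series/parallel combination). Setting node B to ground and injecting 1 A at node A, the 3-node admittance system at A, C, D solves to V_A = Z_AB = 972.1 - j2013 Ω = 2235∠-64.2° Ω.
Step 4 — Power factor: PF = cos(φ) = Re(Z)/|Z| = 972.1/2235 = 0.4349.
Step 5 — Type: Im(Z) = -2013 ⇒ leading (phase φ = -64.2°).

PF = 0.4349 (leading, φ = -64.2°)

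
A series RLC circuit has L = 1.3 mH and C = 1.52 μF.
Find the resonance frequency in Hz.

Step 1 — Resonance condition Im(Z)=0 gives ω₀ = 1/√(LC).
Step 2 — ω₀ = 1/√(0.0013·1.52e-06) = 2.25e+04 rad/s.
Step 3 — f₀ = ω₀/(2π) = 3580 Hz.

f₀ = 3580 Hz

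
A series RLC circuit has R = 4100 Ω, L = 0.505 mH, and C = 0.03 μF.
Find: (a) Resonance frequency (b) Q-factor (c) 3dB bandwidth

Step 1 — Resonance condition Im(Z)=0 gives ω₀ = 1/√(LC).
Step 2 — ω₀ = 1/√(0.000505·3e-08) = 2.569e+05 rad/s.
Step 3 — f₀ = ω₀/(2π) = 4.089e+04 Hz.
Step 4 — Series Q: Q = ω₀L/R = 2.569e+05·0.000505/4100 = 0.03164.
Step 5 — 3dB bandwidth: Δω = ω₀/Q = 8.119e+06 rad/s; BW = Δω/(2π) = 1.292e+06 Hz.

(a) f₀ = 4.089e+04 Hz  (b) Q = 0.03164  (c) BW = 1.292e+06 Hz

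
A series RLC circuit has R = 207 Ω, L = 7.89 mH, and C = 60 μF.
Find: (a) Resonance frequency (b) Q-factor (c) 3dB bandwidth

Step 1 — Resonance: ω₀ = 1/√(LC) = 1/√(0.00789·6e-05) = 1453 rad/s.
Step 2 — f₀ = ω₀/(2π) = 231.3 Hz.
Step 3 — Series Q: Q = ω₀L/R = 1453·0.00789/207 = 0.0554.
Step 4 — Bandwidth: Δω = ω₀/Q = 2.624e+04 rad/s; BW = Δω/(2π) = 4176 Hz.

(a) f₀ = 231.3 Hz  (b) Q = 0.0554  (c) BW = 4176 Hz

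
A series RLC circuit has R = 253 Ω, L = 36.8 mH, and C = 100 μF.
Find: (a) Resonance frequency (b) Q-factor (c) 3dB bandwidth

Step 1 — Resonance condition Im(Z)=0 gives ω₀ = 1/√(LC).
Step 2 — ω₀ = 1/√(0.0368·0.0001) = 521.3 rad/s.
Step 3 — f₀ = ω₀/(2π) = 82.97 Hz.
Step 4 — Series Q: Q = ω₀L/R = 521.3·0.0368/253 = 0.07582.
Step 5 — 3dB bandwidth: Δω = ω₀/Q = 6875 rad/s; BW = Δω/(2π) = 1094 Hz.

(a) f₀ = 82.97 Hz  (b) Q = 0.07582  (c) BW = 1094 Hz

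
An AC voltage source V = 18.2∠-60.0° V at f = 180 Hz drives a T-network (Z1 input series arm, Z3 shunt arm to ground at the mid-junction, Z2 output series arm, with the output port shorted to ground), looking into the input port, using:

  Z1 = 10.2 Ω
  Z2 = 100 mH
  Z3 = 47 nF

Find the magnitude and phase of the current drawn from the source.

Step 1 — Angular frequency: ω = 2π·f = 2π·180 = 1131 rad/s.
Step 2 — Component impedances:
  Z1: Z = R = 10.2 Ω
  Z2: Z = jωL = j·1131·0.1 = 0 + j113.1 Ω
  Z3: Z = 1/(jωC) = -j/(ω·C) = 0 - j1.881e+04 Ω
Step 3 — With the output port shorted to ground, the output series arm Z2 runs from the junction to ground; the shunt arm Z3 also runs from the junction to ground. They appear in parallel: Z3 || Z2 = 0 + j113.8 Ω.
Step 4 — Series with input arm Z1: Z_in = Z1 + (Z3 || Z2) = 10.2 + j113.8 Ω = 114.2∠84.9° Ω.
Step 5 — Source phasor: V = 18.2∠-60.0° V = 9.1 - j15.76 V.
Step 6 — Ohm's law: I = V / Z_total = (9.1 - j15.76) / (10.2 + j113.8) = -0.1303 - j0.09166 A.
Step 7 — Convert to polar: |I| = 0.1593 A, ∠I = -144.9°.

I = 0.1593∠-144.9° A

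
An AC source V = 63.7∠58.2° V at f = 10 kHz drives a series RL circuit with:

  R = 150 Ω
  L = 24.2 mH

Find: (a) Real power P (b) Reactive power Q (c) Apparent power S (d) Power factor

Step 1 — Angular frequency: ω = 2π·f = 2π·1e+04 = 6.283e+04 rad/s.
Step 2 — Component impedances:
  R: Z = R = 150 Ω
  L: Z = jωL = j·6.283e+04·0.0242 = 0 + j1521 Ω
Step 3 — Series combination: Z_total = R + L = 150 + j1521 Ω = 1528∠84.4° Ω.
Step 4 — Source phasor: V = 63.7∠58.2° V = 33.57 + j54.14 V.
Step 5 — Current: I = V / Z = 0.03742 - j0.01838 A = 0.04169∠-26.2° A.
Step 6 — Complex power: S = V·I* = 0.2607 + j2.643 VA.
Step 7 — Real power: P = Re(S) = 0.2607 W.
Step 8 — Reactive power: Q = Im(S) = 2.643 VAR.
Step 9 — Apparent power: |S| = 2.656 VA.
Step 10 — Power factor: PF = P/|S| = 0.09817 (lagging).

(a) P = 0.2607 W  (b) Q = 2.643 VAR  (c) S = 2.656 VA  (d) PF = 0.09817 (lagging)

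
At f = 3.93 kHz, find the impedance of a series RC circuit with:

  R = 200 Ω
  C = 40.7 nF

Step 1 — Angular frequency: ω = 2π·f = 2π·3930 = 2.469e+04 rad/s.
Step 2 — Component impedances:
  R: Z = R = 200 Ω
  C: Z = 1/(jωC) = -j/(ω·C) = 0 - j995 Ω
Step 3 — Series combination: Z_total = R + C = 200 - j995 Ω = 1015∠-78.6° Ω.

Z = 200 - j995 Ω = 1015∠-78.6° Ω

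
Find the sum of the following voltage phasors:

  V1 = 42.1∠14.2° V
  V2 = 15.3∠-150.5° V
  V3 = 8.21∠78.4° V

Step 1 — Convert each phasor to rectangular form:
  V1 = 42.1·(cos(14.2°) + j·sin(14.2°)) = 40.81 + j10.33 V
  V2 = 15.3·(cos(-150.5°) + j·sin(-150.5°)) = -13.32 - j7.534 V
  V3 = 8.21·(cos(78.4°) + j·sin(78.4°)) = 1.651 + j8.042 V
Step 2 — Sum components: V_total = 29.15 + j10.84 V.
Step 3 — Convert to polar: |V_total| = 31.1 V, ∠V_total = 20.4°.

V_total = 31.1∠20.4° V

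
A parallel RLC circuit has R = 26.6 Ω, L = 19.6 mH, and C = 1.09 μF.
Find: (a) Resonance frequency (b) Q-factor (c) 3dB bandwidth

Step 1 — Resonance: ω₀ = 1/√(LC) = 1/√(0.0196·1.09e-06) = 6842 rad/s.
Step 2 — f₀ = ω₀/(2π) = 1089 Hz.
Step 3 — Parallel Q: Q = R/(ω₀L) = 26.6/(6842·0.0196) = 0.1984.
Step 4 — Bandwidth: Δω = ω₀/Q = 3.449e+04 rad/s; BW = Δω/(2π) = 5489 Hz.

(a) f₀ = 1089 Hz  (b) Q = 0.1984  (c) BW = 5489 Hz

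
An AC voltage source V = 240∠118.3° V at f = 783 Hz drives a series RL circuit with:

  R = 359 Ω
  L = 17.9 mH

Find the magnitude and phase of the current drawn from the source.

Step 1 — Angular frequency: ω = 2π·f = 2π·783 = 4920 rad/s.
Step 2 — Component impedances:
  R: Z = R = 359 Ω
  L: Z = jωL = j·4920·0.0179 = 0 + j88.06 Ω
Step 3 — Series combination: Z_total = R + L = 359 + j88.06 Ω = 369.6∠13.8° Ω.
Step 4 — Source phasor: V = 240∠118.3° V = -113.8 + j211.3 V.
Step 5 — Ohm's law: I = V / Z_total = (-113.8 + j211.3) / (359 + j88.06) = -0.1628 + j0.6285 A.
Step 6 — Convert to polar: |I| = 0.6493 A, ∠I = 104.5°.

I = 0.6493∠104.5° A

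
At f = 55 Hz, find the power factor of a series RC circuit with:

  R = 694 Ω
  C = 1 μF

Step 1 — Angular frequency: ω = 2π·f = 2π·55 = 345.6 rad/s.
Step 2 — Component impedances:
  R: Z = R = 694 Ω
  C: Z = 1/(jωC) = -j/(ω·C) = 0 - j2894 Ω
Step 3 — Series combination: Z_total = R + C = 694 - j2894 Ω = 2976∠-76.5° Ω.
Step 4 — Power factor: PF = cos(φ) = Re(Z)/|Z| = 694/2976 = 0.2332.
Step 5 — Type: Im(Z) = -2894 ⇒ leading (phase φ = -76.5°).

PF = 0.2332 (leading, φ = -76.5°)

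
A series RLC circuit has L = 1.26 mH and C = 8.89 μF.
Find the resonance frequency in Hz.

Step 1 — Resonance condition Im(Z)=0 gives ω₀ = 1/√(LC).
Step 2 — ω₀ = 1/√(0.00126·8.89e-06) = 9449 rad/s.
Step 3 — f₀ = ω₀/(2π) = 1504 Hz.

f₀ = 1504 Hz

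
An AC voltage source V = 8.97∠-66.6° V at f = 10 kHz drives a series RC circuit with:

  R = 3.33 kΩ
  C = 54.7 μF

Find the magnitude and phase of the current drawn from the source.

Step 1 — Angular frequency: ω = 2π·f = 2π·1e+04 = 6.283e+04 rad/s.
Step 2 — Component impedances:
  R: Z = R = 3330 Ω
  C: Z = 1/(jωC) = -j/(ω·C) = 0 - j0.291 Ω
Step 3 — Series combination: Z_total = R + C = 3330 - j0.291 Ω = 3330∠-0.0° Ω.
Step 4 — Source phasor: V = 8.97∠-66.6° V = 3.562 - j8.232 V.
Step 5 — Ohm's law: I = V / Z_total = (3.562 - j8.232) / (3330 - j0.291) = 0.00107 - j0.002472 A.
Step 6 — Convert to polar: |I| = 0.002694 A, ∠I = -66.6°.

I = 0.002694∠-66.6° A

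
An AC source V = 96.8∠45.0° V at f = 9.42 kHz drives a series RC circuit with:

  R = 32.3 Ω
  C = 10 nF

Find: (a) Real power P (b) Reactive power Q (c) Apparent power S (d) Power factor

Step 1 — Angular frequency: ω = 2π·f = 2π·9420 = 5.919e+04 rad/s.
Step 2 — Component impedances:
  R: Z = R = 32.3 Ω
  C: Z = 1/(jωC) = -j/(ω·C) = 0 - j1690 Ω
Step 3 — Series combination: Z_total = R + C = 32.3 - j1690 Ω = 1690∠-88.9° Ω.
Step 4 — Source phasor: V = 96.8∠45.0° V = 68.45 + j68.45 V.
Step 5 — Current: I = V / Z = -0.03972 + j0.04127 A = 0.05728∠133.9° A.
Step 6 — Complex power: S = V·I* = 0.106 - j5.544 VA.
Step 7 — Real power: P = Re(S) = 0.106 W.
Step 8 — Reactive power: Q = Im(S) = -5.544 VAR.
Step 9 — Apparent power: |S| = 5.545 VA.
Step 10 — Power factor: PF = P/|S| = 0.01911 (leading).

(a) P = 0.106 W  (b) Q = -5.544 VAR  (c) S = 5.545 VA  (d) PF = 0.01911 (leading)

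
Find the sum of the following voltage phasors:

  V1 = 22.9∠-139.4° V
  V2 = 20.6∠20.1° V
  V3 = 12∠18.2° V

Step 1 — Convert each phasor to rectangular form:
  V1 = 22.9·(cos(-139.4°) + j·sin(-139.4°)) = -17.39 - j14.9 V
  V2 = 20.6·(cos(20.1°) + j·sin(20.1°)) = 19.35 + j7.079 V
  V3 = 12·(cos(18.2°) + j·sin(18.2°)) = 11.4 + j3.748 V
Step 2 — Sum components: V_total = 13.36 - j4.075 V.
Step 3 — Convert to polar: |V_total| = 13.97 V, ∠V_total = -17.0°.

V_total = 13.97∠-17.0° V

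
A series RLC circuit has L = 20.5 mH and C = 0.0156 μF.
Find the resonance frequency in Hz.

Step 1 — Resonance condition Im(Z)=0 gives ω₀ = 1/√(LC).
Step 2 — ω₀ = 1/√(0.0205·1.56e-08) = 5.592e+04 rad/s.
Step 3 — f₀ = ω₀/(2π) = 8900 Hz.

f₀ = 8900 Hz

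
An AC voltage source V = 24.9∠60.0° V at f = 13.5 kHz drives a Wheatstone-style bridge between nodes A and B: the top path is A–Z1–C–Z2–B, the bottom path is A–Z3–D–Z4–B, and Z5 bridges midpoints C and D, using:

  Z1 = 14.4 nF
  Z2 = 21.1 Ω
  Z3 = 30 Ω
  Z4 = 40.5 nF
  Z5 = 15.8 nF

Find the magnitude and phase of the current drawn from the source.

Step 1 — Angular frequency: ω = 2π·f = 2π·1.35e+04 = 8.482e+04 rad/s.
Step 2 — Component impedances:
  Z1: Z = 1/(jωC) = -j/(ω·C) = 0 - j818.7 Ω
  Z2: Z = R = 21.1 Ω
  Z3: Z = R = 30 Ω
  Z4: Z = 1/(jωC) = -j/(ω·C) = 0 - j291.1 Ω
  Z5: Z = 1/(jωC) = -j/(ω·C) = 0 - j746.2 Ω
Step 3 — Bridge requires nodal analysis (the Z5 bridge couples midpoints C and D, so the two paths cannot be reduced to a simple series/parallel combination). Setting node B to ground and injecting 1 A at node A, the 3-node admittance system at A, C, D solves to V_A = Z_AB = 22.87 - j167.1 Ω = 168.7∠-82.2° Ω.
Step 4 — Source phasor: V = 24.9∠60.0° V = 12.45 + j21.56 V.
Step 5 — Ohm's law: I = V / Z_total = (12.45 + j21.56) / (22.87 - j167.1) = -0.1167 + j0.09046 A.
Step 6 — Convert to polar: |I| = 0.1476 A, ∠I = 142.2°.

I = 0.1476∠142.2° A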